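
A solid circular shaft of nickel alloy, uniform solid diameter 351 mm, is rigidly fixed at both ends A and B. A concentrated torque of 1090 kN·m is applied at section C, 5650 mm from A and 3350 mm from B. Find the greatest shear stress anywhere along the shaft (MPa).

With uniform GJ and both ends fixed, compatibility θ_AC = θ_CB gives T_A·a = T_B·b, together with T_A + T_B = T₀.
T_A = T₀·b/(a+b) = 1.090e6·3350/9000 = 405700 N·m; T_B = 684300 N·m.
τ in each portion: τ_AC = 4.78×10^7 Pa, τ_CB = 8.06×10^7 Pa; maximum is in CB.
τ_max = T_CB·r/J = 684300·0.175/1.49×10^-3 = 8.059×10^7 Pa.

80.6 MPa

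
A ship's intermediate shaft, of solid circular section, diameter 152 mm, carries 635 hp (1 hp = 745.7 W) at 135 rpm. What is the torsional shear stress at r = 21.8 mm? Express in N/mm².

13.9 N/mm²

ω = 2π·135/60 = 14.14 rad/s, so T = P/ω = 635×745.7 / 14.14 = 33490 N·m.
J = πd⁴/32 = π(0.152)⁴/32 = 5.241×10^-5 m⁴.
Shear stress varies linearly with radius: τ = T·r/J = 33490 × 0.0218 / 5.241×10^-5 = 1.393×10^7 Pa.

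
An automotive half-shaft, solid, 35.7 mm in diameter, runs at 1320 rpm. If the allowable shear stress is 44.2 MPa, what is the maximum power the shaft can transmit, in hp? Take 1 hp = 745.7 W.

J = πd⁴/32 = π(0.0357)⁴/32 = 1.595×10^-7 m⁴.
T_max = τ_allow·J/r = 4.42×10^7 × 1.595×10^-7 / 0.0179 = 394.9 N·m.
ω = 2π·1320/60 = 138.2 rad/s, so P_max = T_max·ω = 5.458×10^4 W.

73.2 hp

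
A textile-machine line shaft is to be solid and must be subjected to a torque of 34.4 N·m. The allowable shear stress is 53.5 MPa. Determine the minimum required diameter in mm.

14.8 mm

For a solid shaft τ_max = 16T/(πd³), so d = (16T/(π τ_allow))^(1/3) = (16·34.40/(π·5.35×10^7))^(1/3) = 0.01485 m.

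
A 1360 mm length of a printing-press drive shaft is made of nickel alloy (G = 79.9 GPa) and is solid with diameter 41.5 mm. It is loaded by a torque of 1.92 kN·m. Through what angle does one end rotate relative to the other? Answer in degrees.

J = πd⁴/32 = π(0.0415)⁴/32 = 2.912×10^-7 m⁴.
θ = T·L/(G·J) = 1920 × 1.36 / (79.9×10⁹ × 2.912×10^-7) = 0.1122 rad.

6.43°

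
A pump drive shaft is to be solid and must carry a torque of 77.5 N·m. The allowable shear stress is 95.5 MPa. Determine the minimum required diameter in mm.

For a solid shaft τ_max = 16T/(πd³), so d = (16T/(π τ_allow))^(1/3) = (16·77.50/(π·9.55×10^7))^(1/3) = 0.01605 m.

16.0 mm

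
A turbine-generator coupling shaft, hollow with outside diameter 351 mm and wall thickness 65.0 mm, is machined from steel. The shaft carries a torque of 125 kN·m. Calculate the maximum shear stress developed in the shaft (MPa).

17.5 MPa

J = π(d_o⁴ − d_i⁴)/32 = π(0.351⁴ − 0.221⁴)/32 = 1.256×10^-3 m⁴.
τ_max = T·r/J = 125000 × 0.175 / 1.256×10^-3 = 1.747×10^7 Pa.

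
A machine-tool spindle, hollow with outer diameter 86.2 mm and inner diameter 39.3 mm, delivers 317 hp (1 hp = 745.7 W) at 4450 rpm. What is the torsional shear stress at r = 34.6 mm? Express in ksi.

ω = 2π·4450/60 = 466.0 rad/s, so T = P/ω = 317×745.7 / 466.0 = 507.3 N·m.
J = π(d_o⁴ − d_i⁴)/32 = π(0.0862⁴ − 0.0393⁴)/32 = 5.186×10^-6 m⁴.
Shear stress varies linearly with radius: τ = T·r/J = 507.3 × 0.0346 / 5.186×10^-6 = 3.384×10^6 Pa.

0.491 ksi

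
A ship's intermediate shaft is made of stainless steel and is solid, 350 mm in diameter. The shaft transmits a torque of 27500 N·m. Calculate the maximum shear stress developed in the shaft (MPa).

J = πd⁴/32 = π(0.350)⁴/32 = 1.473×10^-3 m⁴.
τ_max = T·r/J = 27500 × 0.175 / 1.473×10^-3 = 3.267×10^6 Pa.

3.27 MPa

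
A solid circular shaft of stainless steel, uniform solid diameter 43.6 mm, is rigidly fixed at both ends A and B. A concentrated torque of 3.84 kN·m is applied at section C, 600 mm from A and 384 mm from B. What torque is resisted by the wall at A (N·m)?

With uniform GJ and both ends fixed, compatibility θ_AC = θ_CB gives T_A·a = T_B·b, together with T_A + T_B = T₀.
T_A = T₀·b/(a+b) = 3840·384/984.0 = 1499 N·m; T_B = 2341 N·m.

1500 N·m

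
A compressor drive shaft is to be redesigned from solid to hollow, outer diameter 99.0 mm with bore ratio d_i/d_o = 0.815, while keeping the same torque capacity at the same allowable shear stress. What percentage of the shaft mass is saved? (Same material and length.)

Equal τ_max and T ⇒ the solid shaft needs d_s³ = d_o³(1−k⁴), so d_s = 99.0·(1−0.815⁴)^(1/3) = 81.54 mm.
Area ratio A_h/A_s = d_o²(1−k²)/d_s² = (1−k²)/(1−k⁴)^(2/3) = 0.4949.
Mass saving = 1 − 0.4949 = 50.5 %.

50.5 %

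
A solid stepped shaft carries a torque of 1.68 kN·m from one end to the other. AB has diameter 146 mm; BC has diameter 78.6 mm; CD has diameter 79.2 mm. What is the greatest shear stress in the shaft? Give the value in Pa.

Under the same torque, τ_max = 16T/(πd³) is largest where d is smallest — segment BC (d = 78.6 mm).
τ_max = 16·1680/(π·(0.0786)³) = 1.762×10^7 Pa.

1.76e7 Pa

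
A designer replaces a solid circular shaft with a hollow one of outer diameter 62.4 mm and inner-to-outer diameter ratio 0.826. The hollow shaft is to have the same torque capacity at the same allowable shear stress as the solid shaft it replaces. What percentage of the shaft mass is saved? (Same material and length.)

51.8 %

Equal τ_max and T ⇒ the solid shaft needs d_s³ = d_o³(1−k⁴), so d_s = 62.4·(1−0.826⁴)^(1/3) = 50.64 mm.
Area ratio A_h/A_s = d_o²(1−k²)/d_s² = (1−k²)/(1−k⁴)^(2/3) = 0.4824.
Mass saving = 1 − 0.4824 = 51.8 %.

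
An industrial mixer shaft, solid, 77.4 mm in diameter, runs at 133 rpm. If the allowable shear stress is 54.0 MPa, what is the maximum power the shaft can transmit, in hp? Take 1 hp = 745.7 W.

J = πd⁴/32 = π(0.0774)⁴/32 = 3.523×10^-6 m⁴.
T_max = τ_allow·J/r = 5.40×10^7 × 3.523×10^-6 / 0.0387 = 4916 N·m.
ω = 2π·133/60 = 13.93 rad/s, so P_max = T_max·ω = 6.847×10^4 W.

91.8 hp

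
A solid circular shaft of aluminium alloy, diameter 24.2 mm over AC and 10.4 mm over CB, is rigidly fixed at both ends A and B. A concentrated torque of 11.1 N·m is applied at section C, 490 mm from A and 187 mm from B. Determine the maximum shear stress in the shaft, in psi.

598 psi

Compatibility: T_A·a/J_AC = T_B·b/J_CB with T_A + T_B = T₀.
J_AC = 3.37×10^-8 m⁴, J_CB = 1.15×10^-9 m⁴, so T_A = T₀·(J_AC/a)/((J_AC/a)+(J_CB/b)) = 10.19 N·m, T_B = 0.9107 N·m.
τ in each portion: τ_AC = 3.66×10^6 Pa, τ_CB = 4.12×10^6 Pa; maximum is in CB.
τ_max = T_CB·r/J = 0.9107·0.00520/1.15×10^-9 = 4.123×10^6 Pa.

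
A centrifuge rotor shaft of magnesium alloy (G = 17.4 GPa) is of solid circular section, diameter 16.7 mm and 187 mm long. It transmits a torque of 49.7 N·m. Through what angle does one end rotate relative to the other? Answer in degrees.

4.01°

J = πd⁴/32 = π(0.0167)⁴/32 = 7.636×10^-9 m⁴.
θ = T·L/(G·J) = 49.70 × 0.187 / (17.4×10⁹ × 7.636×10^-9) = 0.06995 rad.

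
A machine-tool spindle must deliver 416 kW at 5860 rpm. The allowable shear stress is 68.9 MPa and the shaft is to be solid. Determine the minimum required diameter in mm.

ω = 2π·5860/60 = 613.7 rad/s, so T = P/ω = 416×10³ / 613.7 = 677.9 N·m.
For a solid shaft τ_max = 16T/(πd³), so d = (16T/(π τ_allow))^(1/3) = (16·677.9/(π·6.89×10^7))^(1/3) = 0.03687 m.

36.9 mm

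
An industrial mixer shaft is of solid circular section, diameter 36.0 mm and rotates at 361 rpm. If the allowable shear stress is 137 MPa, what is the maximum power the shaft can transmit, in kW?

J = πd⁴/32 = π(0.0360)⁴/32 = 1.649×10^-7 m⁴.
T_max = τ_allow·J/r = 1.37×10^8 × 1.649×10^-7 / 0.0180 = 1255 N·m.
ω = 2π·361/60 = 37.80 rad/s, so P_max = T_max·ω = 4.745×10^4 W.

47.4 kW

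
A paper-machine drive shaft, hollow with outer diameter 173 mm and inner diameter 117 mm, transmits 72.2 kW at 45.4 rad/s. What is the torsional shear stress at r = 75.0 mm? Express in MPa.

ω = 45.4 rad/s, so T = P/ω = 72.2×10³ / 45.40 = 1590 N·m.
J = π(d_o⁴ − d_i⁴)/32 = π(0.173⁴ − 0.117⁴)/32 = 6.954×10^-5 m⁴.
Shear stress varies linearly with radius: τ = T·r/J = 1590 × 0.0750 / 6.954×10^-5 = 1.715×10^6 Pa.

1.72 MPa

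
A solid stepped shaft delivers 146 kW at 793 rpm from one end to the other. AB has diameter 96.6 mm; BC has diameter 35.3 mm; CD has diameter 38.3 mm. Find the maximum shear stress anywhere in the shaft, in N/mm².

204 N/mm²

ω = 2π·793/60 = 83.04 rad/s, so T = P/ω = 146×10³ / 83.04 = 1758 N·m.
Under the same torque, τ_max = 16T/(πd³) is largest where d is smallest — segment BC (d = 35.3 mm).
τ_max = 16·1758/(π·(0.0353)³) = 2.036×10^8 Pa.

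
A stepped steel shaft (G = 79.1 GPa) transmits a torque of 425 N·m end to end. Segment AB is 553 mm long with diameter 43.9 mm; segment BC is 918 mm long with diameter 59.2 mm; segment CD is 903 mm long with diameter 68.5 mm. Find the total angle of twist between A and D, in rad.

0.0145 rad

J_AB = π(0.0439)⁴/32 = 3.65×10^-7 m⁴; J_BC = π(0.0592)⁴/32 = 1.21×10^-6 m⁴; J_CD = π(0.0685)⁴/32 = 2.16×10^-6 m⁴.
θ = (T/G)·Σ L_i/J_i = (425.0/79.1×10⁹)·(0.553/3.65×10^-7 + 0.918/1.21×10^-6 + 0.903/2.16×10^-6) = 0.01448 rad.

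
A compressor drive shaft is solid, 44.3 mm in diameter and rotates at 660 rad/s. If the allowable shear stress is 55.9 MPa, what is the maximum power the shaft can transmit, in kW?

630 kW

J = πd⁴/32 = π(0.0443)⁴/32 = 3.781×10^-7 m⁴.
T_max = τ_allow·J/r = 5.59×10^7 × 3.781×10^-7 / 0.0221 = 954.2 N·m.
ω = 660 rad/s, so P_max = T_max·ω = 6.298×10^5 W.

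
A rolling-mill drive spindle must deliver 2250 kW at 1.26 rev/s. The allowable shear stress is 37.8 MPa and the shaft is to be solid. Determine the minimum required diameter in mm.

337 mm

ω = 2π·1.26 = 7.917 rad/s, so T = P/ω = 2250×10³ / 7.917 = 284200 N·m.
For a solid shaft τ_max = 16T/(πd³), so d = (16T/(π τ_allow))^(1/3) = (16·284200/(π·3.78×10^7))^(1/3) = 0.3371 m.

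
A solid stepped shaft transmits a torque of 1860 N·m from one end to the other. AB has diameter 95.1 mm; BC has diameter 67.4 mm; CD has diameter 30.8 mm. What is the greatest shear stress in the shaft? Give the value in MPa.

Under the same torque, τ_max = 16T/(πd³) is largest where d is smallest — segment CD (d = 30.8 mm).
τ_max = 16·1860/(π·(0.0308)³) = 3.242×10^8 Pa.

324 MPa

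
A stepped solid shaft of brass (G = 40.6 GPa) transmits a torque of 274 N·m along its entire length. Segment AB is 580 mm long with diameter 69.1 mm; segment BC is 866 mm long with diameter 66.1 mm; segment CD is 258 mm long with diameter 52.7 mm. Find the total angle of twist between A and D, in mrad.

7.17 mrad

J_AB = π(0.0691)⁴/32 = 2.24×10^-6 m⁴; J_BC = π(0.0661)⁴/32 = 1.87×10^-6 m⁴; J_CD = π(0.0527)⁴/32 = 7.57×10^-7 m⁴.
θ = (T/G)·Σ L_i/J_i = (274.0/40.6×10⁹)·(0.580/2.24×10^-6 + 0.866/1.87×10^-6 + 0.258/7.57×10^-7) = 7.167×10^-3 rad.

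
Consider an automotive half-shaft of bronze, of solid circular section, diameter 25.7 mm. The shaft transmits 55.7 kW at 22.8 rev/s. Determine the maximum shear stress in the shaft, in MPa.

117 MPa

ω = 2π·22.8 = 143.3 rad/s, so T = P/ω = 55.7×10³ / 143.3 = 388.8 N·m.
J = πd⁴/32 = π(0.0257)⁴/32 = 4.283×10^-8 m⁴.
τ_max = T·r/J = 388.8 × 0.0129 / 4.283×10^-8 = 1.167×10^8 Pa.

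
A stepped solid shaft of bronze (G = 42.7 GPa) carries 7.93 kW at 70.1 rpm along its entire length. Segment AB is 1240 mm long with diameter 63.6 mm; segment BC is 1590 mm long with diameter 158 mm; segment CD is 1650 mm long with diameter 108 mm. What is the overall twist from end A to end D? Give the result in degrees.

ω = 2π·70.1/60 = 7.341 rad/s, so T = P/ω = 7.93×10³ / 7.341 = 1080 N·m.
J_AB = π(0.0636)⁴/32 = 1.61×10^-6 m⁴; J_BC = π(0.158)⁴/32 = 6.12×10^-5 m⁴; J_CD = π(0.108)⁴/32 = 1.34×10^-5 m⁴.
θ = (T/G)·Σ L_i/J_i = (1080/42.7×10⁹)·(1.24/1.61×10^-6 + 1.59/6.12×10^-5 + 1.65/1.34×10^-5) = 0.02331 rad.

1.34°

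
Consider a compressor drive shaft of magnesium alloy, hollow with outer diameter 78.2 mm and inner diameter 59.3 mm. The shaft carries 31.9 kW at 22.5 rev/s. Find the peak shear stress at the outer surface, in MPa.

ω = 2π·22.5 = 141.4 rad/s, so T = P/ω = 31.9×10³ / 141.4 = 225.6 N·m.
J = π(d_o⁴ − d_i⁴)/32 = π(0.0782⁴ − 0.0593⁴)/32 = 2.457×10^-6 m⁴.
τ_max = T·r/J = 225.6 × 0.0391 / 2.457×10^-6 = 3.590×10^6 Pa.

3.59 MPa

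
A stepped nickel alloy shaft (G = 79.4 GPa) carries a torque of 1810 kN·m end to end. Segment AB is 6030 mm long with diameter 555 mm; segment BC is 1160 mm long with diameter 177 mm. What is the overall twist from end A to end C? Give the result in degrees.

J_AB = π(0.555)⁴/32 = 9.31×10^-3 m⁴; J_BC = π(0.177)⁴/32 = 9.64×10^-5 m⁴.
θ = (T/G)·Σ L_i/J_i = (1.810e6/79.4×10⁹)·(6.03/9.31×10^-3 + 1.16/9.64×10^-5) = 0.2892 rad.

16.6°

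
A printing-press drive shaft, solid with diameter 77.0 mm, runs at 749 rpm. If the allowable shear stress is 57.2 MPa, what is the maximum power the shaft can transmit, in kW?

402 kW

J = πd⁴/32 = π(0.0770)⁴/32 = 3.451×10^-6 m⁴.
T_max = τ_allow·J/r = 5.72×10^7 × 3.451×10^-6 / 0.0385 = 5127 N·m.
ω = 2π·749/60 = 78.44 rad/s, so P_max = T_max·ω = 4.022×10^5 W.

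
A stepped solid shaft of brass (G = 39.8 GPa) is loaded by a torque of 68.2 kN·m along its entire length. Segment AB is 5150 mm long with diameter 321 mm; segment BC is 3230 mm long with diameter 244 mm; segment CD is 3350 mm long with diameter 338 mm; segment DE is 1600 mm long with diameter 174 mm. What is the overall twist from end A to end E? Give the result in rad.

J_AB = π(0.321)⁴/32 = 1.04×10^-3 m⁴; J_BC = π(0.244)⁴/32 = 3.48×10^-4 m⁴; J_CD = π(0.338)⁴/32 = 1.28×10^-3 m⁴; J_DE = π(0.174)⁴/32 = 9.00×10^-5 m⁴.
θ = (T/G)·Σ L_i/J_i = (68200/39.8×10⁹)·(5.15/1.04×10^-3 + 3.23/3.48×10^-4 + 3.35/1.28×10^-3 + 1.60/9.00×10^-5) = 0.05932 rad.

0.0593 rad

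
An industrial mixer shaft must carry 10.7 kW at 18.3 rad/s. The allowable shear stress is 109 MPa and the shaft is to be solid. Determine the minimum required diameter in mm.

ω = 18.3 rad/s, so T = P/ω = 10.7×10³ / 18.30 = 584.7 N·m.
For a solid shaft τ_max = 16T/(πd³), so d = (16T/(π τ_allow))^(1/3) = (16·584.7/(π·1.09×10^8))^(1/3) = 0.03012 m.

30.1 mm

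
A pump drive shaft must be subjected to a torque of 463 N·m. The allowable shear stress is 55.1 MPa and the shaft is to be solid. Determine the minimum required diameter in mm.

35.0 mm

For a solid shaft τ_max = 16T/(πd³), so d = (16T/(π τ_allow))^(1/3) = (16·463.0/(π·5.51×10^7))^(1/3) = 0.03498 m.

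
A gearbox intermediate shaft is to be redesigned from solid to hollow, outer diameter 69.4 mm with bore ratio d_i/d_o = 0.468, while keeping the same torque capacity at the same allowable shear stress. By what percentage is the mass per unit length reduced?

Equal τ_max and T ⇒ the solid shaft needs d_s³ = d_o³(1−k⁴), so d_s = 69.4·(1−0.468⁴)^(1/3) = 68.27 mm.
Area ratio A_h/A_s = d_o²(1−k²)/d_s² = (1−k²)/(1−k⁴)^(2/3) = 0.8070.
Mass saving = 1 − 0.8070 = 19.3 %.

19.3 %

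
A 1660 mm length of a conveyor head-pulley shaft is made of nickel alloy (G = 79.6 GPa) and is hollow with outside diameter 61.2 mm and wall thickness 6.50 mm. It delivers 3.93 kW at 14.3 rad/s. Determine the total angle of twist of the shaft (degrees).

ω = 14.3 rad/s, so T = P/ω = 3.93×10³ / 14.30 = 274.8 N·m.
J = π(d_o⁴ − d_i⁴)/32 = π(0.0612⁴ − 0.0482⁴)/32 = 8.473×10^-7 m⁴.
θ = T·L/(G·J) = 274.8 × 1.66 / (79.6×10⁹ × 8.473×10^-7) = 6.764×10^-3 rad.

0.388°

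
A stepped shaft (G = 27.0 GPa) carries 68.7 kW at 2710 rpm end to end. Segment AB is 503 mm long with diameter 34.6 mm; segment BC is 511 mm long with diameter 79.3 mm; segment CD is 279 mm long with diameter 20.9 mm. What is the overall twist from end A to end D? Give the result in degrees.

9.56°

ω = 2π·2710/60 = 283.8 rad/s, so T = P/ω = 68.7×10³ / 283.8 = 242.1 N·m.
J_AB = π(0.0346)⁴/32 = 1.41×10^-7 m⁴; J_BC = π(0.0793)⁴/32 = 3.88×10^-6 m⁴; J_CD = π(0.0209)⁴/32 = 1.87×10^-8 m⁴.
θ = (T/G)·Σ L_i/J_i = (242.1/27.0×10⁹)·(0.503/1.41×10^-7 + 0.511/3.88×10^-6 + 0.279/1.87×10^-8) = 0.1668 rad.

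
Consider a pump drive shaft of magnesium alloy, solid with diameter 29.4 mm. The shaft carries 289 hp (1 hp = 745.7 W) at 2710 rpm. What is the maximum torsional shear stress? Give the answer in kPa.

152000 kPa

ω = 2π·2710/60 = 283.8 rad/s, so T = P/ω = 289×745.7 / 283.8 = 759.4 N·m.
J = πd⁴/32 = π(0.0294)⁴/32 = 7.335×10^-8 m⁴.
τ_max = T·r/J = 759.4 × 0.0147 / 7.335×10^-8 = 1.522×10^8 Pa.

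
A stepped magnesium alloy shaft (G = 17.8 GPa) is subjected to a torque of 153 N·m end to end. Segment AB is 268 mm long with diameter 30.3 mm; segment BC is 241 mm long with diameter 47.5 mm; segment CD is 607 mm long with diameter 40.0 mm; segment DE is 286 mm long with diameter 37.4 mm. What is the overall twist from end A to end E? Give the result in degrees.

J_AB = π(0.0303)⁴/32 = 8.28×10^-8 m⁴; J_BC = π(0.0475)⁴/32 = 5.00×10^-7 m⁴; J_CD = π(0.0400)⁴/32 = 2.51×10^-7 m⁴; J_DE = π(0.0374)⁴/32 = 1.92×10^-7 m⁴.
θ = (T/G)·Σ L_i/J_i = (153.0/17.8×10⁹)·(0.268/8.28×10^-8 + 0.241/5.00×10^-7 + 0.607/2.51×10^-7 + 0.286/1.92×10^-7) = 0.06554 rad.

3.76°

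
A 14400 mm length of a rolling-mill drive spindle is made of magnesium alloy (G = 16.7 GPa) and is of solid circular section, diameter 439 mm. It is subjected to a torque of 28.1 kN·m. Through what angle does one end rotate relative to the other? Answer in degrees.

0.381°

J = πd⁴/32 = π(0.439)⁴/32 = 3.646×10^-3 m⁴.
θ = T·L/(G·J) = 28100 × 14.4 / (16.7×10⁹ × 3.646×10^-3) = 6.645×10^-3 rad.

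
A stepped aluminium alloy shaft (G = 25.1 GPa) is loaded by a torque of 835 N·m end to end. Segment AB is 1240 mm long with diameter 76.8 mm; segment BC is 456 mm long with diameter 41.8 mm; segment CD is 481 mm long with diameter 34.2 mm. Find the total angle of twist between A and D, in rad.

0.182 rad

J_AB = π(0.0768)⁴/32 = 3.42×10^-6 m⁴; J_BC = π(0.0418)⁴/32 = 3.00×10^-7 m⁴; J_CD = π(0.0342)⁴/32 = 1.34×10^-7 m⁴.
θ = (T/G)·Σ L_i/J_i = (835.0/25.1×10⁹)·(1.24/3.42×10^-6 + 0.456/3.00×10^-7 + 0.481/1.34×10^-7) = 0.1818 rad.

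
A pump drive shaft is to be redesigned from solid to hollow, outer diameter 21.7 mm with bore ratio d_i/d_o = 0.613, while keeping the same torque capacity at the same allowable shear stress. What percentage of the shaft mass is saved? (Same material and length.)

30.9 %

Equal τ_max and T ⇒ the solid shaft needs d_s³ = d_o³(1−k⁴), so d_s = 21.7·(1−0.613⁴)^(1/3) = 20.63 mm.
Area ratio A_h/A_s = d_o²(1−k²)/d_s² = (1−k²)/(1−k⁴)^(2/3) = 0.6909.
Mass saving = 1 − 0.6909 = 30.9 %.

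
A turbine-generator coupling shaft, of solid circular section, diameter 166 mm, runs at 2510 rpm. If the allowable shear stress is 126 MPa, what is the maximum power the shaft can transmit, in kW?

29700 kW

J = πd⁴/32 = π(0.166)⁴/32 = 7.455×10^-5 m⁴.
T_max = τ_allow·J/r = 1.26×10^8 × 7.455×10^-5 / 0.0830 = 113200 N·m.
ω = 2π·2510/60 = 262.8 rad/s, so P_max = T_max·ω = 2.975×10^7 W.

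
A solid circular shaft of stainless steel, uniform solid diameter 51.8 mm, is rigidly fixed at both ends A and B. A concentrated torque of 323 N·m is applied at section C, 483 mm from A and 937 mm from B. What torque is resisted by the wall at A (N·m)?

213 N·m

With uniform GJ and both ends fixed, compatibility θ_AC = θ_CB gives T_A·a = T_B·b, together with T_A + T_B = T₀.
T_A = T₀·b/(a+b) = 323.0·937/1420 = 213.1 N·m; T_B = 109.9 N·m.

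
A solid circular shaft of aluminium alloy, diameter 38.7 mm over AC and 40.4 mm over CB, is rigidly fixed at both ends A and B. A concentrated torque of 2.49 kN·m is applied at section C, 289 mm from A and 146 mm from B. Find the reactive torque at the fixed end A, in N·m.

743 N·m

Compatibility: T_A·a/J_AC = T_B·b/J_CB with T_A + T_B = T₀.
J_AC = 2.20×10^-7 m⁴, J_CB = 2.62×10^-7 m⁴, so T_A = T₀·(J_AC/a)/((J_AC/a)+(J_CB/b)) = 743.1 N·m, T_B = 1747 N·m.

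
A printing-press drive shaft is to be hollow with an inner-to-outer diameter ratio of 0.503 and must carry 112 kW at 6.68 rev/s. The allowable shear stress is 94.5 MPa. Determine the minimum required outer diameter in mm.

53.6 mm

ω = 2π·6.68 = 41.97 rad/s, so T = P/ω = 112×10³ / 41.97 = 2668 N·m.
For a hollow shaft with d_i/d_o = 0.503: τ_max = 16T/(π d_o³ (1−k⁴)), so d_o = [16T/(π τ_allow (1−k⁴))]^(1/3) = [16·2668/(π·9.45×10^7·0.9360)]^(1/3) = 0.05356 m.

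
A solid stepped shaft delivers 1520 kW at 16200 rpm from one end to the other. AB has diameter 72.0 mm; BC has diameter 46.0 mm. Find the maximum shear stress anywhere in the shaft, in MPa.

46.9 MPa

ω = 2π·16200/60 = 1696 rad/s, so T = P/ω = 1520×10³ / 1696 = 896.0 N·m.
Under the same torque, τ_max = 16T/(πd³) is largest where d is smallest — segment BC (d = 46.0 mm).
τ_max = 16·896.0/(π·(0.0460)³) = 4.688×10^7 Pa.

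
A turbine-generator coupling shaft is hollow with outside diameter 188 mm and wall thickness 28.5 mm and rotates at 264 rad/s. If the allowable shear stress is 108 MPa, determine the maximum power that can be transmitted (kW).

28400 kW

J = π(d_o⁴ − d_i⁴)/32 = π(0.188⁴ − 0.131⁴)/32 = 9.373×10^-5 m⁴.
T_max = τ_allow·J/r = 1.08×10^8 × 9.373×10^-5 / 0.0940 = 107700 N·m.
ω = 264 rad/s, so P_max = T_max·ω = 2.843×10^7 W.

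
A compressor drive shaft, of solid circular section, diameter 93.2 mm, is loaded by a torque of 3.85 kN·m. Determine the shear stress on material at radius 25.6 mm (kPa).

J = πd⁴/32 = π(0.0932)⁴/32 = 7.407×10^-6 m⁴.
Shear stress varies linearly with radius: τ = T·r/J = 3850 × 0.0256 / 7.407×10^-6 = 1.331×10^7 Pa.

13300 kPa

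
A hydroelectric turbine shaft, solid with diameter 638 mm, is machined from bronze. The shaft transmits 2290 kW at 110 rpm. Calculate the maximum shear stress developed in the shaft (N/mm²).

ω = 2π·110/60 = 11.52 rad/s, so T = P/ω = 2290×10³ / 11.52 = 198800 N·m.
J = πd⁴/32 = π(0.638)⁴/32 = 0.01627 m⁴.
τ_max = T·r/J = 198800 × 0.319 / 0.01627 = 3.899×10^6 Pa.

3.90 N/mm²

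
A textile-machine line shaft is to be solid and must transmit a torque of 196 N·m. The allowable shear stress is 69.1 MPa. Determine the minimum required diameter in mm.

For a solid shaft τ_max = 16T/(πd³), so d = (16T/(π τ_allow))^(1/3) = (16·196.0/(π·6.91×10^7))^(1/3) = 0.02435 m.

24.4 mm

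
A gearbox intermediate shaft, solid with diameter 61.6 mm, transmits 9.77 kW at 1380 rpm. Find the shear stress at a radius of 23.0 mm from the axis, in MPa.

ω = 2π·1380/60 = 144.5 rad/s, so T = P/ω = 9.77×10³ / 144.5 = 67.61 N·m.
J = πd⁴/32 = π(0.0616)⁴/32 = 1.414×10^-6 m⁴.
Shear stress varies linearly with radius: τ = T·r/J = 67.61 × 0.0230 / 1.414×10^-6 = 1.100×10^6 Pa.

1.10 MPa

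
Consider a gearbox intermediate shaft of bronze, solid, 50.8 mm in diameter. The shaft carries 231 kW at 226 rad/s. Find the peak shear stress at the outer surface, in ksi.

ω = 226 rad/s, so T = P/ω = 231×10³ / 226.0 = 1022 N·m.
J = πd⁴/32 = π(0.0508)⁴/32 = 6.538×10^-7 m⁴.
τ_max = T·r/J = 1022 × 0.0254 / 6.538×10^-7 = 3.971×10^7 Pa.

5.76 ksi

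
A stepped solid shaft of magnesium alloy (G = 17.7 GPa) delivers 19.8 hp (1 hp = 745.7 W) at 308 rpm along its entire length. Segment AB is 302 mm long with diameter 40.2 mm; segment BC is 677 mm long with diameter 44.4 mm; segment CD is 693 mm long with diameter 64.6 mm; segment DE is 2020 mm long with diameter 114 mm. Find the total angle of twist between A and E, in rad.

ω = 2π·308/60 = 32.25 rad/s, so T = P/ω = 19.8×745.7 / 32.25 = 457.8 N·m.
J_AB = π(0.0402)⁴/32 = 2.56×10^-7 m⁴; J_BC = π(0.0444)⁴/32 = 3.82×10^-7 m⁴; J_CD = π(0.0646)⁴/32 = 1.71×10^-6 m⁴; J_DE = π(0.114)⁴/32 = 1.66×10^-5 m⁴.
θ = (T/G)·Σ L_i/J_i = (457.8/17.7×10⁹)·(0.302/2.56×10^-7 + 0.677/3.82×10^-7 + 0.693/1.71×10^-6 + 2.02/1.66×10^-5) = 0.08999 rad.

0.0900 rad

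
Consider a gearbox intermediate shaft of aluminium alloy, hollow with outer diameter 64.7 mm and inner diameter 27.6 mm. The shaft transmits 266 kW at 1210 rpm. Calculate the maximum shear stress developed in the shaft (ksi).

ω = 2π·1210/60 = 126.7 rad/s, so T = P/ω = 266×10³ / 126.7 = 2099 N·m.
J = π(d_o⁴ − d_i⁴)/32 = π(0.0647⁴ − 0.0276⁴)/32 = 1.663×10^-6 m⁴.
τ_max = T·r/J = 2099 × 0.0324 / 1.663×10^-6 = 4.083×10^7 Pa.

5.92 ksi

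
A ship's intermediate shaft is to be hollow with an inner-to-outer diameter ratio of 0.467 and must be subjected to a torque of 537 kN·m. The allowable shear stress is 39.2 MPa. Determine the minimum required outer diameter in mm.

For a hollow shaft with d_i/d_o = 0.467: τ_max = 16T/(π d_o³ (1−k⁴)), so d_o = [16T/(π τ_allow (1−k⁴))]^(1/3) = [16·537000/(π·3.92×10^7·0.9524)]^(1/3) = 0.4184 m.

418 mm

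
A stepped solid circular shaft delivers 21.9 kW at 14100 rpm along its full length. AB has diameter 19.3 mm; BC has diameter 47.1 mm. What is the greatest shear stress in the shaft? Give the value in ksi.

ω = 2π·14100/60 = 1477 rad/s, so T = P/ω = 21.9×10³ / 1477 = 14.83 N·m.
Under the same torque, τ_max = 16T/(πd³) is largest where d is smallest — segment AB (d = 19.3 mm).
τ_max = 16·14.83/(π·(0.0193)³) = 1.051×10^7 Pa.

1.52 ksi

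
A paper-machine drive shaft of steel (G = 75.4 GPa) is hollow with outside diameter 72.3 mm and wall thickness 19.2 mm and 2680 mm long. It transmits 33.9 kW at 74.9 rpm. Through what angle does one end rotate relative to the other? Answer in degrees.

3.45°

ω = 2π·74.9/60 = 7.844 rad/s, so T = P/ω = 33.9×10³ / 7.844 = 4322 N·m.
J = π(d_o⁴ − d_i⁴)/32 = π(0.0723⁴ − 0.0339⁴)/32 = 2.553×10^-6 m⁴.
θ = T·L/(G·J) = 4322 × 2.68 / (75.4×10⁹ × 2.553×10^-6) = 0.06017 rad.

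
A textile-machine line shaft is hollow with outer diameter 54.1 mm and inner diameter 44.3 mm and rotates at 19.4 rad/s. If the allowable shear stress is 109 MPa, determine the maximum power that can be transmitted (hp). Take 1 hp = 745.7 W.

48.5 hp

J = π(d_o⁴ − d_i⁴)/32 = π(0.0541⁴ − 0.0443⁴)/32 = 4.629×10^-7 m⁴.
T_max = τ_allow·J/r = 1.09×10^8 × 4.629×10^-7 / 0.0271 = 1865 N·m.
ω = 19.4 rad/s, so P_max = T_max·ω = 3.619×10^4 W.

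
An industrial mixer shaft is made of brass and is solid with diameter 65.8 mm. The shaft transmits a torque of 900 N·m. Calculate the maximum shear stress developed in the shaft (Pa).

J = πd⁴/32 = π(0.0658)⁴/32 = 1.840×10^-6 m⁴.
τ_max = T·r/J = 900.0 × 0.0329 / 1.840×10^-6 = 1.609×10^7 Pa.

1.61e7 Pa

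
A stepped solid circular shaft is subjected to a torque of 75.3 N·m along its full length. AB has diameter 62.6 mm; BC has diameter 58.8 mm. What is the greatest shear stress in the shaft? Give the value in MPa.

1.89 MPa

Under the same torque, τ_max = 16T/(πd³) is largest where d is smallest — segment BC (d = 58.8 mm).
τ_max = 16·75.30/(π·(0.0588)³) = 1.886×10^6 Pa.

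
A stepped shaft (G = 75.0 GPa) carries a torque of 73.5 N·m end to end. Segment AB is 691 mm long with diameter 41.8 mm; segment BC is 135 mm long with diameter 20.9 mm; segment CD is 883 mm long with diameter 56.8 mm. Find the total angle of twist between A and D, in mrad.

J_AB = π(0.0418)⁴/32 = 3.00×10^-7 m⁴; J_BC = π(0.0209)⁴/32 = 1.87×10^-8 m⁴; J_CD = π(0.0568)⁴/32 = 1.02×10^-6 m⁴.
θ = (T/G)·Σ L_i/J_i = (73.50/75.0×10⁹)·(0.691/3.00×10^-7 + 0.135/1.87×10^-8 + 0.883/1.02×10^-6) = 0.01017 rad.

10.2 mrad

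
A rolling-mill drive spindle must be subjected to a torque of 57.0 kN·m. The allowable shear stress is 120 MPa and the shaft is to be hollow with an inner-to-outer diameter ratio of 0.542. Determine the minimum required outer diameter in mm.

For a hollow shaft with d_i/d_o = 0.542: τ_max = 16T/(π d_o³ (1−k⁴)), so d_o = [16T/(π τ_allow (1−k⁴))]^(1/3) = [16·57000/(π·1.20×10^8·0.9137)]^(1/3) = 0.1383 m.

138 mm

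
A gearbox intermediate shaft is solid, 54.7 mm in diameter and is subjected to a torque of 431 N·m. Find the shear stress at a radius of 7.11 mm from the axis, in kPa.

J = πd⁴/32 = π(0.0547)⁴/32 = 8.789×10^-7 m⁴.
Shear stress varies linearly with radius: τ = T·r/J = 431.0 × 0.00711 / 8.789×10^-7 = 3.487×10^6 Pa.

3490 kPa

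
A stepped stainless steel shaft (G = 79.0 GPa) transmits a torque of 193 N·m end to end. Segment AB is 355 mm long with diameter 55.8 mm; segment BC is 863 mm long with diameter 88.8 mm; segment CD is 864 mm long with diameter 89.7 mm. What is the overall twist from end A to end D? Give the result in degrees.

0.0910°

J_AB = π(0.0558)⁴/32 = 9.52×10^-7 m⁴; J_BC = π(0.0888)⁴/32 = 6.10×10^-6 m⁴; J_CD = π(0.0897)⁴/32 = 6.36×10^-6 m⁴.
θ = (T/G)·Σ L_i/J_i = (193.0/79.0×10⁹)·(0.355/9.52×10^-7 + 0.863/6.10×10^-6 + 0.864/6.36×10^-6) = 1.589×10^-3 rad.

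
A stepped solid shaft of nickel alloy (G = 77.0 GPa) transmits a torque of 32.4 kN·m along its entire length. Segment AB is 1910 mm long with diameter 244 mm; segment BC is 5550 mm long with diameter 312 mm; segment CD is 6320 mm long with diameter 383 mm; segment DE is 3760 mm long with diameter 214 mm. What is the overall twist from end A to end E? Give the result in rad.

J_AB = π(0.244)⁴/32 = 3.48×10^-4 m⁴; J_BC = π(0.312)⁴/32 = 9.30×10^-4 m⁴; J_CD = π(0.383)⁴/32 = 2.11×10^-3 m⁴; J_DE = π(0.214)⁴/32 = 2.06×10^-4 m⁴.
θ = (T/G)·Σ L_i/J_i = (32400/77.0×10⁹)·(1.91/3.48×10^-4 + 5.55/9.30×10^-4 + 6.32/2.11×10^-3 + 3.76/2.06×10^-4) = 0.01376 rad.

0.0138 rad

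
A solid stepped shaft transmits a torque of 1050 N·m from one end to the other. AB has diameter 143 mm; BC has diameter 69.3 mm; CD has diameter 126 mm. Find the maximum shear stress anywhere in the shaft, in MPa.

Under the same torque, τ_max = 16T/(πd³) is largest where d is smallest — segment BC (d = 69.3 mm).
τ_max = 16·1050/(π·(0.0693)³) = 1.607×10^7 Pa.

16.1 MPa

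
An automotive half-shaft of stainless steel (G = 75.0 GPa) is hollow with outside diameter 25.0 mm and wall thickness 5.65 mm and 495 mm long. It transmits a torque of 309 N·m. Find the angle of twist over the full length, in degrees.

3.35°

J = π(d_o⁴ − d_i⁴)/32 = π(0.0250⁴ − 0.0137⁴)/32 = 3.489×10^-8 m⁴.
θ = T·L/(G·J) = 309.0 × 0.495 / (75.0×10⁹ × 3.489×10^-8) = 0.05845 rad.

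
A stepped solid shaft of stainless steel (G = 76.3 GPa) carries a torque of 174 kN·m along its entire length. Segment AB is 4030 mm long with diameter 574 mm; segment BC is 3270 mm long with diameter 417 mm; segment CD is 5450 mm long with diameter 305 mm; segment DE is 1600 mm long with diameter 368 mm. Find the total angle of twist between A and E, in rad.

J_AB = π(0.574)⁴/32 = 0.0107 m⁴; J_BC = π(0.417)⁴/32 = 2.97×10^-3 m⁴; J_CD = π(0.305)⁴/32 = 8.50×10^-4 m⁴; J_DE = π(0.368)⁴/32 = 1.80×10^-3 m⁴.
θ = (T/G)·Σ L_i/J_i = (174000/76.3×10⁹)·(4.03/0.0107 + 3.27/2.97×10^-3 + 5.45/8.50×10^-4 + 1.60/1.80×10^-3) = 0.02003 rad.

0.0200 rad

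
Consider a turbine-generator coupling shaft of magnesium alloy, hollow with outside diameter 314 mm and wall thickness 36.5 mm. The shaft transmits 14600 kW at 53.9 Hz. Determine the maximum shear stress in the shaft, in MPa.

10.9 MPa

ω = 2π·53.9 = 338.7 rad/s, so T = P/ω = 14600×10³ / 338.7 = 43110 N·m.
J = π(d_o⁴ − d_i⁴)/32 = π(0.314⁴ − 0.241⁴)/32 = 6.232×10^-4 m⁴.
τ_max = T·r/J = 43110 × 0.157 / 6.232×10^-4 = 1.086×10^7 Pa.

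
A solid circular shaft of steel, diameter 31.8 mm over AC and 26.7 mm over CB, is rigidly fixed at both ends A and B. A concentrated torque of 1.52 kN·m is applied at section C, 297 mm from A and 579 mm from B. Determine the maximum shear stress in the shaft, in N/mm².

Compatibility: T_A·a/J_AC = T_B·b/J_CB with T_A + T_B = T₀.
J_AC = 1.00×10^-7 m⁴, J_CB = 4.99×10^-8 m⁴, so T_A = T₀·(J_AC/a)/((J_AC/a)+(J_CB/b)) = 1211 N·m, T_B = 308.8 N·m.
τ in each portion: τ_AC = 1.92×10^8 Pa, τ_CB = 8.26×10^7 Pa; maximum is in AC.
τ_max = T_AC·r/J = 1211·0.0159/1.00×10^-7 = 1.918×10^8 Pa.

192 N/mm²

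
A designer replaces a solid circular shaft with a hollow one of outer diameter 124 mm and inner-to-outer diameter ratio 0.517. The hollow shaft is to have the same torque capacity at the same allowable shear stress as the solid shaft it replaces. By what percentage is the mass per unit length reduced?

Equal τ_max and T ⇒ the solid shaft needs d_s³ = d_o³(1−k⁴), so d_s = 124·(1−0.517⁴)^(1/3) = 121.0 mm.
Area ratio A_h/A_s = d_o²(1−k²)/d_s² = (1−k²)/(1−k⁴)^(2/3) = 0.7698.
Mass saving = 1 − 0.7698 = 23.0 %.

23.0 %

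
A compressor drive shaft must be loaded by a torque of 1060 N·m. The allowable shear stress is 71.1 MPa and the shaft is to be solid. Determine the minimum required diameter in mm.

42.3 mm

For a solid shaft τ_max = 16T/(πd³), so d = (16T/(π τ_allow))^(1/3) = (16·1060/(π·7.11×10^7))^(1/3) = 0.04234 m.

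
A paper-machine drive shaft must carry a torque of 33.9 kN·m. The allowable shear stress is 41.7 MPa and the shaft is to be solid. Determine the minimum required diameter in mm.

For a solid shaft τ_max = 16T/(πd³), so d = (16T/(π τ_allow))^(1/3) = (16·33900/(π·4.17×10^7))^(1/3) = 0.1606 m.

161 mm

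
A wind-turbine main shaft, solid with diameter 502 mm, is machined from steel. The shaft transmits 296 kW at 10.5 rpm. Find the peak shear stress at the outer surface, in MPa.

ω = 2π·10.5/60 = 1.100 rad/s, so T = P/ω = 296×10³ / 1.100 = 269200 N·m.
J = πd⁴/32 = π(0.502)⁴/32 = 6.235×10^-3 m⁴.
τ_max = T·r/J = 269200 × 0.251 / 6.235×10^-3 = 1.084×10^7 Pa.

10.8 MPa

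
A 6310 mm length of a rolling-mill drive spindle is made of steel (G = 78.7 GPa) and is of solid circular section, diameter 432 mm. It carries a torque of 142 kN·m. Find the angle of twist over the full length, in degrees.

0.191°

J = πd⁴/32 = π(0.432)⁴/32 = 3.419×10^-3 m⁴.
θ = T·L/(G·J) = 142000 × 6.31 / (78.7×10⁹ × 3.419×10^-3) = 3.330×10^-3 rad.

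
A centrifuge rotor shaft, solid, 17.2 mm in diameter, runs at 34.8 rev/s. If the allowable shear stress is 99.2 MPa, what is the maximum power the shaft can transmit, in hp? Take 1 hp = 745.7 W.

29.1 hp

J = πd⁴/32 = π(0.0172)⁴/32 = 8.592×10^-9 m⁴.
T_max = τ_allow·J/r = 9.92×10^7 × 8.592×10^-9 / 0.00860 = 99.11 N·m.
ω = 2π·34.8 = 218.7 rad/s, so P_max = T_max·ω = 2.167×10^4 W.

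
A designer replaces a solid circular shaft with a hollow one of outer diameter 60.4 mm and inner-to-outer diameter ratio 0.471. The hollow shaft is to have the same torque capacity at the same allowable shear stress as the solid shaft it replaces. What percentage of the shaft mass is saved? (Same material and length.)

19.5 %

Equal τ_max and T ⇒ the solid shaft needs d_s³ = d_o³(1−k⁴), so d_s = 60.4·(1−0.471⁴)^(1/3) = 59.39 mm.
Area ratio A_h/A_s = d_o²(1−k²)/d_s² = (1−k²)/(1−k⁴)^(2/3) = 0.8048.
Mass saving = 1 − 0.8048 = 19.5 %.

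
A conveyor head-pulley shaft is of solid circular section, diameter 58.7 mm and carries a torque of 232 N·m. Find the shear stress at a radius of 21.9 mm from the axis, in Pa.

J = πd⁴/32 = π(0.0587)⁴/32 = 1.166×10^-6 m⁴.
Shear stress varies linearly with radius: τ = T·r/J = 232.0 × 0.0219 / 1.166×10^-6 = 4.359×10^6 Pa.

4.36e6 Pa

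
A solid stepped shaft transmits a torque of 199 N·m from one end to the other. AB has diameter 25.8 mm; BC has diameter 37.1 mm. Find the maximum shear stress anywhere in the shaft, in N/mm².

Under the same torque, τ_max = 16T/(πd³) is largest where d is smallest — segment AB (d = 25.8 mm).
τ_max = 16·199.0/(π·(0.0258)³) = 5.902×10^7 Pa.

59.0 N/mm²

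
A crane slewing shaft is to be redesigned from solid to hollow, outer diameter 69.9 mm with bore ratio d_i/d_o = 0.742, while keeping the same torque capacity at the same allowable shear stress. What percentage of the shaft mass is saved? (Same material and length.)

42.8 %

Equal τ_max and T ⇒ the solid shaft needs d_s³ = d_o³(1−k⁴), so d_s = 69.9·(1−0.742⁴)^(1/3) = 61.97 mm.
Area ratio A_h/A_s = d_o²(1−k²)/d_s² = (1−k²)/(1−k⁴)^(2/3) = 0.5718.
Mass saving = 1 − 0.5718 = 42.8 %.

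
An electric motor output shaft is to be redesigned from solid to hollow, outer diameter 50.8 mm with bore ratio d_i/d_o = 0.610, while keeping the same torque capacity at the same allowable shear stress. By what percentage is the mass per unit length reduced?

Equal τ_max and T ⇒ the solid shaft needs d_s³ = d_o³(1−k⁴), so d_s = 50.8·(1−0.610⁴)^(1/3) = 48.34 mm.
Area ratio A_h/A_s = d_o²(1−k²)/d_s² = (1−k²)/(1−k⁴)^(2/3) = 0.6935.
Mass saving = 1 − 0.6935 = 30.7 %.

30.7 %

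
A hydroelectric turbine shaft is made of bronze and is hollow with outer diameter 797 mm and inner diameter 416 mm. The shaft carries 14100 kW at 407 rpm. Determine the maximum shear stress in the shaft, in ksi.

ω = 2π·407/60 = 42.62 rad/s, so T = P/ω = 14100×10³ / 42.62 = 330800 N·m.
J = π(d_o⁴ − d_i⁴)/32 = π(0.797⁴ − 0.416⁴)/32 = 0.03667 m⁴.
τ_max = T·r/J = 330800 × 0.399 / 0.03667 = 3.595×10^6 Pa.

0.521 ksi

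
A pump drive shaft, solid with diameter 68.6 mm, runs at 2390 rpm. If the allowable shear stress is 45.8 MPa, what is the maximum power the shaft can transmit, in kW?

J = πd⁴/32 = π(0.0686)⁴/32 = 2.174×10^-6 m⁴.
T_max = τ_allow·J/r = 4.58×10^7 × 2.174×10^-6 / 0.0343 = 2903 N·m.
ω = 2π·2390/60 = 250.3 rad/s, so P_max = T_max·ω = 7.266×10^5 W.

727 kW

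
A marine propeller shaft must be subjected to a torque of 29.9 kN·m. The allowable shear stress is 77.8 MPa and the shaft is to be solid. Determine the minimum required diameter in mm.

125 mm

For a solid shaft τ_max = 16T/(πd³), so d = (16T/(π τ_allow))^(1/3) = (16·29900/(π·7.78×10^7))^(1/3) = 0.1251 m.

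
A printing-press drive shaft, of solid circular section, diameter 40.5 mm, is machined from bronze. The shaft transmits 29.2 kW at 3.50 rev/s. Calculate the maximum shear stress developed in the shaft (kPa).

102000 kPa

ω = 2π·3.50 = 21.99 rad/s, so T = P/ω = 29.2×10³ / 21.99 = 1328 N·m.
J = πd⁴/32 = π(0.0405)⁴/32 = 2.641×10^-7 m⁴.
τ_max = T·r/J = 1328 × 0.0203 / 2.641×10^-7 = 1.018×10^8 Pa.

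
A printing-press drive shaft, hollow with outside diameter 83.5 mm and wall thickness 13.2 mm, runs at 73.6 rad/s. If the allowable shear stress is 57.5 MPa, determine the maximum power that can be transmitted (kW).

J = π(d_o⁴ − d_i⁴)/32 = π(0.0835⁴ − 0.0571⁴)/32 = 3.729×10^-6 m⁴.
T_max = τ_allow·J/r = 5.75×10^7 × 3.729×10^-6 / 0.0418 = 5136 N·m.
ω = 73.6 rad/s, so P_max = T_max·ω = 3.780×10^5 W.

378 kW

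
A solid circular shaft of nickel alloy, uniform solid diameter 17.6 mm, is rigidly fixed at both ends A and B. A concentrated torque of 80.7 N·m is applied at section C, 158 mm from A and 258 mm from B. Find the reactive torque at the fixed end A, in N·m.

50.0 N·m

With uniform GJ and both ends fixed, compatibility θ_AC = θ_CB gives T_A·a = T_B·b, together with T_A + T_B = T₀.
T_A = T₀·b/(a+b) = 80.70·258/416.0 = 50.05 N·m; T_B = 30.65 N·m.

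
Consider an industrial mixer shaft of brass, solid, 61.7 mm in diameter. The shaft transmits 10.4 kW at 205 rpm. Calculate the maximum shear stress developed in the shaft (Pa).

1.05e7 Pa

ω = 2π·205/60 = 21.47 rad/s, so T = P/ω = 10.4×10³ / 21.47 = 484.5 N·m.
J = πd⁴/32 = π(0.0617)⁴/32 = 1.423×10^-6 m⁴.
τ_max = T·r/J = 484.5 × 0.0309 / 1.423×10^-6 = 1.050×10^7 Pa.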